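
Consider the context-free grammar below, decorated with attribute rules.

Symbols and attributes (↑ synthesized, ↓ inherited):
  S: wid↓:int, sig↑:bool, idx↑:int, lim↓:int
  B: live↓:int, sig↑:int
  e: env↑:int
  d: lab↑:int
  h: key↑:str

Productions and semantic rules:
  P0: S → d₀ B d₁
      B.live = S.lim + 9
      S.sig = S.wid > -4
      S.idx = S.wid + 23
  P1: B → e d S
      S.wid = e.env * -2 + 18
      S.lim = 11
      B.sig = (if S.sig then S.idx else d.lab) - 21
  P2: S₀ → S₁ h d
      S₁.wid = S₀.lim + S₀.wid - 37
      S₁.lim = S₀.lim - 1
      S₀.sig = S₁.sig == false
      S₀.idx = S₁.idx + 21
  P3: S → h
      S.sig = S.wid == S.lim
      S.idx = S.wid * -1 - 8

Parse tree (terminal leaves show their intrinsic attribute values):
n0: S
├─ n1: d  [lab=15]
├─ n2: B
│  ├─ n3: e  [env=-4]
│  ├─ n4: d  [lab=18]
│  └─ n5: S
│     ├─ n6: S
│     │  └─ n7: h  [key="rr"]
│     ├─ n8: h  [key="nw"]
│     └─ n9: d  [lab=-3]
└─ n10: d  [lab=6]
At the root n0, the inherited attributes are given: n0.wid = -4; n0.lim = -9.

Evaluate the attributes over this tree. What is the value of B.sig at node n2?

-8

1. n0.wid = -4  [given at root]
2. n0.lim = -9  [given at root]
3. n1.lab = 15  [terminal]
4. n2.live = 0  [S.lim + 9]
5. n3.env = -4  [terminal]
6. n4.lab = 18  [terminal]
7. n5.wid = 26  [e.env * -2 + 18]
8. n5.lim = 11  [11]
9. n6.wid = 0  [S₀.lim + S₀.wid - 37]
10. n6.lim = 10  [S₀.lim - 1]
11. n7.key = "rr"  [terminal]
12. n6.sig = false  [S.wid == S.lim]
13. n6.idx = -8  [S.wid * -1 - 8]
14. n8.key = "nw"  [terminal]
15. n9.lab = -3  [terminal]
16. n5.sig = true  [S₁.sig == false]
17. n5.idx = 13  [S₁.idx + 21]
18. n2.sig = -8  [(if S.sig then S.idx else d.lab) - 21]
19. n10.lab = 6  [terminal]
20. n0.sig = false  [S.wid > -4]
21. n0.idx = 19  [S.wid + 23]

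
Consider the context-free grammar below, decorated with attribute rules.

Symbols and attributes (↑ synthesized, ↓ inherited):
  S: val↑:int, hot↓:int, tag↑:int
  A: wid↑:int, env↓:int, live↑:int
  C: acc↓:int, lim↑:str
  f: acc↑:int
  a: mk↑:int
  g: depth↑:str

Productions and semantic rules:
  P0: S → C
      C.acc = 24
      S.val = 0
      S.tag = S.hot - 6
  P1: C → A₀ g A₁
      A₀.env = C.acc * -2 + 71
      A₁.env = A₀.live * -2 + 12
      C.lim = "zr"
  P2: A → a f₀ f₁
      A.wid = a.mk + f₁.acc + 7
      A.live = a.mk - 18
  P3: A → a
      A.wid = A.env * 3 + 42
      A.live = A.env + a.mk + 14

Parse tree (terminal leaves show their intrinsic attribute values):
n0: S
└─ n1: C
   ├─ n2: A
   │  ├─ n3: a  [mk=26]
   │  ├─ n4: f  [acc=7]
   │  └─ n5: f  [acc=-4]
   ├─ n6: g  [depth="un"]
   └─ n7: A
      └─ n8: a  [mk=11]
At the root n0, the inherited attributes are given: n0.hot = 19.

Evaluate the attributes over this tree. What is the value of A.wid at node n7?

1. n0.hot = 19  [given at root]
2. n1.acc = 24  [24]
3. n2.env = 23  [C.acc * -2 + 71]
4. n3.mk = 26  [terminal]
5. n4.acc = 7  [terminal]
6. n5.acc = -4  [terminal]
7. n2.wid = 29  [a.mk + f₁.acc + 7]
8. n2.live = 8  [a.mk - 18]
9. n6.depth = "un"  [terminal]
10. n7.env = -4  [A₀.live * -2 + 12]
11. n8.mk = 11  [terminal]
12. n7.wid = 30  [A.env * 3 + 42]
13. n7.live = 21  [A.env + a.mk + 14]
14. n1.lim = "zr"  ["zr"]
15. n0.val = 0  [0]
16. n0.tag = 13  [S.hot - 6]

30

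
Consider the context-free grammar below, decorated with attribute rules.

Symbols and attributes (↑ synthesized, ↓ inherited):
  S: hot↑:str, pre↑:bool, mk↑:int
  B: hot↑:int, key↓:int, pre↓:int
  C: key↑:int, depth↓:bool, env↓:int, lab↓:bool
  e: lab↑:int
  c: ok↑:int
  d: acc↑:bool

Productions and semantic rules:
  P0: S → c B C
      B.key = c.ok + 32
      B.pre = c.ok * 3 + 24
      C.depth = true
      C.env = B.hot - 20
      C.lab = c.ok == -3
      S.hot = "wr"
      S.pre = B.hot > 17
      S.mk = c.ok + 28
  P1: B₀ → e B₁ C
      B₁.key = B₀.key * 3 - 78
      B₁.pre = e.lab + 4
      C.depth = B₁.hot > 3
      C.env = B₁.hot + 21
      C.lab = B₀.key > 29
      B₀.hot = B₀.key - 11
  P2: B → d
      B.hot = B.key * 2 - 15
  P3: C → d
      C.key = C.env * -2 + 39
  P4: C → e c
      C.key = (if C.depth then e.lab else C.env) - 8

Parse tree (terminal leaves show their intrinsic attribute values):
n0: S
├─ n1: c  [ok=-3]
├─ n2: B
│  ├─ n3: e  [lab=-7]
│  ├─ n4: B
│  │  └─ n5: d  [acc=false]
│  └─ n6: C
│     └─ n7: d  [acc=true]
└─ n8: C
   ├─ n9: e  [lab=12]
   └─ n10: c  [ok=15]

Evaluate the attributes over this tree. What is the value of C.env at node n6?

1. n1.ok = -3  [terminal]
2. n2.key = 29  [c.ok + 32]
3. n2.pre = 15  [c.ok * 3 + 24]
4. n3.lab = -7  [terminal]
5. n4.key = 9  [B₀.key * 3 - 78]
6. n4.pre = -3  [e.lab + 4]
7. n5.acc = false  [terminal]
8. n4.hot = 3  [B.key * 2 - 15]
9. n6.depth = false  [B₁.hot > 3]
10. n6.env = 24  [B₁.hot + 21]
11. n6.lab = false  [B₀.key > 29]
12. n7.acc = true  [terminal]
13. n6.key = -9  [C.env * -2 + 39]
14. n2.hot = 18  [B₀.key - 11]
15. n8.depth = true  [true]
16. n8.env = -2  [B.hot - 20]
17. n8.lab = true  [c.ok == -3]
18. n9.lab = 12  [terminal]
19. n10.ok = 15  [terminal]
20. n8.key = 4  [(if C.depth then e.lab else C.env) - 8]
21. n0.hot = "wr"  ["wr"]
22. n0.pre = true  [B.hot > 17]
23. n0.mk = 25  [c.ok + 28]

24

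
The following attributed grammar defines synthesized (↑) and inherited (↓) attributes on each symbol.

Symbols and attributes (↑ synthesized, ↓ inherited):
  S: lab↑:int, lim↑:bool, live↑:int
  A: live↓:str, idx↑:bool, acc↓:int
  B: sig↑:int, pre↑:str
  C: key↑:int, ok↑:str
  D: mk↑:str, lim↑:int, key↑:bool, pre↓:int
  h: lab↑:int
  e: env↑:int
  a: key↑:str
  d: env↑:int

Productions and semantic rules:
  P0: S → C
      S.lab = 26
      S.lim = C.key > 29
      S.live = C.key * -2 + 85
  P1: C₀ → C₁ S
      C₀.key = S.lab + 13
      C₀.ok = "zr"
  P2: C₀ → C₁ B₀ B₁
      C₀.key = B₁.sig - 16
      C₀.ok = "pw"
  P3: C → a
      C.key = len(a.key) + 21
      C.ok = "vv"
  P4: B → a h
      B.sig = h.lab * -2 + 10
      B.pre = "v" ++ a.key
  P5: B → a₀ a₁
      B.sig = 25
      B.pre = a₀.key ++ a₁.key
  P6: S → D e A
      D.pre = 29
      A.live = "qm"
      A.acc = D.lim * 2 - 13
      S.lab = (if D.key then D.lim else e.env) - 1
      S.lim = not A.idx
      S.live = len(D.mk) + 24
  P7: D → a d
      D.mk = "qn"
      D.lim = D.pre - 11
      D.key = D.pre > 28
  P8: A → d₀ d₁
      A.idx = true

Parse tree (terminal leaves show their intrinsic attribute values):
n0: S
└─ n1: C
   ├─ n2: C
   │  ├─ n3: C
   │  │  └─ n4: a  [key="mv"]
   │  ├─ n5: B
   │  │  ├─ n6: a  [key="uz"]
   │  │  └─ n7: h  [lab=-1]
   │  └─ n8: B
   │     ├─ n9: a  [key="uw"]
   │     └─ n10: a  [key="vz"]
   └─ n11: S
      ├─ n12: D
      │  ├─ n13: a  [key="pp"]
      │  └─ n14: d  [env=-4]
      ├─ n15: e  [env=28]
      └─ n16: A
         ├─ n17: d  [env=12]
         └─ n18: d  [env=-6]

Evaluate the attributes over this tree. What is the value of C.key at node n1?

30

1. n4.key = "mv"  [terminal]
2. n3.key = 23  [len(a.key) + 21]
3. n3.ok = "vv"  ["vv"]
4. n6.key = "uz"  [terminal]
5. n7.lab = -1  [terminal]
6. n5.sig = 12  [h.lab * -2 + 10]
7. n5.pre = "vuz"  ["v" ++ a.key]
8. n9.key = "uw"  [terminal]
9. n10.key = "vz"  [terminal]
10. n8.sig = 25  [25]
11. n8.pre = "uwvz"  [a₀.key ++ a₁.key]
12. n2.key = 9  [B₁.sig - 16]
13. n2.ok = "pw"  ["pw"]
14. n12.pre = 29  [29]
15. n13.key = "pp"  [terminal]
16. n14.env = -4  [terminal]
17. n12.mk = "qn"  ["qn"]
18. n12.lim = 18  [D.pre - 11]
19. n12.key = true  [D.pre > 28]
20. n15.env = 28  [terminal]
21. n16.live = "qm"  ["qm"]
22. n16.acc = 23  [D.lim * 2 - 13]
23. n17.env = 12  [terminal]
24. n18.env = -6  [terminal]
25. n16.idx = true  [true]
26. n11.lab = 17  [(if D.key then D.lim else e.env) - 1]
27. n11.lim = false  [not A.idx]
28. n11.live = 26  [len(D.mk) + 24]
29. n1.key = 30  [S.lab + 13]
30. n1.ok = "zr"  ["zr"]
31. n0.lab = 26  [26]
32. n0.lim = true  [C.key > 29]
33. n0.live = 25  [C.key * -2 + 85]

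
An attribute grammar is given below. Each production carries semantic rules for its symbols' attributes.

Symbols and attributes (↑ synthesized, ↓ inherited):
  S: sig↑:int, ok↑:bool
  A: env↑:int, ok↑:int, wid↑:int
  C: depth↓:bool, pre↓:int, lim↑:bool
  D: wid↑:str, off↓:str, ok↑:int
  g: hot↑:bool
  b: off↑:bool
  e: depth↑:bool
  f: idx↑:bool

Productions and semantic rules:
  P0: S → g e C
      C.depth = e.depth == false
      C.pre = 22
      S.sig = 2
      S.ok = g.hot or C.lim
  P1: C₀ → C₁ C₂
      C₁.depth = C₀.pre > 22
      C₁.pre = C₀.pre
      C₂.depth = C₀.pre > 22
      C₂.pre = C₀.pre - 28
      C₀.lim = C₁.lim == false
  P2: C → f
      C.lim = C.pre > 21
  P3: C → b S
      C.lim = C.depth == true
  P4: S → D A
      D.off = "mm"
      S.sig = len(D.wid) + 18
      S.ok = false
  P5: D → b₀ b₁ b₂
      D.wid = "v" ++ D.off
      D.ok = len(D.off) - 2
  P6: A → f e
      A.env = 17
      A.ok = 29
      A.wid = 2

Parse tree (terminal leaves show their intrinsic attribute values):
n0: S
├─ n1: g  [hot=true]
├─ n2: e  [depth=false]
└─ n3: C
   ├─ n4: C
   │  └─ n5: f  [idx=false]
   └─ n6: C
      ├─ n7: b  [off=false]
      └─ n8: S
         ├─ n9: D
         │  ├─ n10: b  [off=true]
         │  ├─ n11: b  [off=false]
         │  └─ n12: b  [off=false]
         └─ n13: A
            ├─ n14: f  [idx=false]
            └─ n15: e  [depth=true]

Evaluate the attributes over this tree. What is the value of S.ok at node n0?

true

1. n1.hot = true  [terminal]
2. n2.depth = false  [terminal]
3. n3.depth = true  [e.depth == false]
4. n3.pre = 22  [22]
5. n4.depth = false  [C₀.pre > 22]
6. n4.pre = 22  [C₀.pre]
7. n5.idx = false  [terminal]
8. n4.lim = true  [C.pre > 21]
9. n6.depth = false  [C₀.pre > 22]
10. n6.pre = -6  [C₀.pre - 28]
11. n7.off = false  [terminal]
12. n9.off = "mm"  ["mm"]
13. n10.off = true  [terminal]
14. n11.off = false  [terminal]
15. n12.off = false  [terminal]
16. n9.wid = "vmm"  ["v" ++ D.off]
17. n9.ok = 0  [len(D.off) - 2]
18. n14.idx = false  [terminal]
19. n15.depth = true  [terminal]
20. n13.env = 17  [17]
21. n13.ok = 29  [29]
22. n13.wid = 2  [2]
23. n8.sig = 21  [len(D.wid) + 18]
24. n8.ok = false  [false]
25. n6.lim = false  [C.depth == true]
26. n3.lim = false  [C₁.lim == false]
27. n0.sig = 2  [2]
28. n0.ok = true  [g.hot or C.lim]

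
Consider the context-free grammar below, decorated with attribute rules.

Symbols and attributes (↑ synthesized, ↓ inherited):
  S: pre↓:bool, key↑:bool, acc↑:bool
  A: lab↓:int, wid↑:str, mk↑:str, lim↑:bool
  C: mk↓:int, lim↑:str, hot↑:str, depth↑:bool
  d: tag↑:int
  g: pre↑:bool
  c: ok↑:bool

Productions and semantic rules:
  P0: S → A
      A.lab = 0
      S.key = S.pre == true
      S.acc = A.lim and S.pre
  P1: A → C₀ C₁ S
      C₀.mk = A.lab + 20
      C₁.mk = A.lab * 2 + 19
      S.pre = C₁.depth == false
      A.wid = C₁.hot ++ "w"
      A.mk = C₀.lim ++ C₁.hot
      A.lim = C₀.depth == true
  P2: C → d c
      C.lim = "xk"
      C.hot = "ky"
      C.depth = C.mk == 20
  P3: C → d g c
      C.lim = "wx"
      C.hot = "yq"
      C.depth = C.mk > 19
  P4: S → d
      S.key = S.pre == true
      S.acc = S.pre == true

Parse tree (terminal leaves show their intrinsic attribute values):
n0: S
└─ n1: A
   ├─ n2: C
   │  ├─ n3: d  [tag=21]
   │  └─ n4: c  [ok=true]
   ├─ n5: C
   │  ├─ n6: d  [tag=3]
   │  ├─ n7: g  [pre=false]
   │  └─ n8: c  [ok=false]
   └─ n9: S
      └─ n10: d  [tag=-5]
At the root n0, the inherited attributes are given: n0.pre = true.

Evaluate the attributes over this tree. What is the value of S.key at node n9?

true

1. n0.pre = true  [given at root]
2. n1.lab = 0  [0]
3. n2.mk = 20  [A.lab + 20]
4. n3.tag = 21  [terminal]
5. n4.ok = true  [terminal]
6. n2.lim = "xk"  ["xk"]
7. n2.hot = "ky"  ["ky"]
8. n2.depth = true  [C.mk == 20]
9. n5.mk = 19  [A.lab * 2 + 19]
10. n6.tag = 3  [terminal]
11. n7.pre = false  [terminal]
12. n8.ok = false  [terminal]
13. n5.lim = "wx"  ["wx"]
14. n5.hot = "yq"  ["yq"]
15. n5.depth = false  [C.mk > 19]
16. n9.pre = true  [C₁.depth == false]
17. n10.tag = -5  [terminal]
18. n9.key = true  [S.pre == true]
19. n9.acc = true  [S.pre == true]
20. n1.wid = "yqw"  [C₁.hot ++ "w"]
21. n1.mk = "xkyq"  [C₀.lim ++ C₁.hot]
22. n1.lim = true  [C₀.depth == true]
23. n0.key = true  [S.pre == true]
24. n0.acc = true  [A.lim and S.pre]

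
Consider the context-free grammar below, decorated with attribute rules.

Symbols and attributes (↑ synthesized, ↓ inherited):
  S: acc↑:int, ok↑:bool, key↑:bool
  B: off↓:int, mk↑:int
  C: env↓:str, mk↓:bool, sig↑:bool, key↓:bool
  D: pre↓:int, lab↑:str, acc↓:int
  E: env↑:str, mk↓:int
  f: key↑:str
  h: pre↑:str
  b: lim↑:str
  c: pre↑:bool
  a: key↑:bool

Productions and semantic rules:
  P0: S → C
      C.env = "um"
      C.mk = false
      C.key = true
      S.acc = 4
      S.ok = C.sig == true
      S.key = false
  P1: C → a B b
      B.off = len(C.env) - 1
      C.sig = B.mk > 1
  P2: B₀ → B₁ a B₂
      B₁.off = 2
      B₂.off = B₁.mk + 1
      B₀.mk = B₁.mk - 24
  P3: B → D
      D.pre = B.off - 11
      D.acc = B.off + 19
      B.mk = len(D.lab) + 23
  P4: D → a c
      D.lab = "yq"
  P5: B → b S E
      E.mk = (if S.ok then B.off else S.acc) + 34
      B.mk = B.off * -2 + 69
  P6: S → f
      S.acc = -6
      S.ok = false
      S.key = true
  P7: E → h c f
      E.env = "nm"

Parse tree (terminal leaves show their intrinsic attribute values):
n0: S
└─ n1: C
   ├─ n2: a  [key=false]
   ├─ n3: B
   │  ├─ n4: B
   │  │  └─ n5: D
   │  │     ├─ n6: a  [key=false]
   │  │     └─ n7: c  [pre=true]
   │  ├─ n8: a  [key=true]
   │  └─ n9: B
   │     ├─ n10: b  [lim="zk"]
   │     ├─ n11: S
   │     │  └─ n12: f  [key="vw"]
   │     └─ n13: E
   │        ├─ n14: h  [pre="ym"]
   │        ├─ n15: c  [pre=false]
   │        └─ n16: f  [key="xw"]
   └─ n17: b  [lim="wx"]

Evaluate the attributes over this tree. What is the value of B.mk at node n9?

17

1. n1.env = "um"  ["um"]
2. n1.mk = false  [false]
3. n1.key = true  [true]
4. n2.key = false  [terminal]
5. n3.off = 1  [len(C.env) - 1]
6. n4.off = 2  [2]
7. n5.pre = -9  [B.off - 11]
8. n5.acc = 21  [B.off + 19]
9. n6.key = false  [terminal]
10. n7.pre = true  [terminal]
11. n5.lab = "yq"  ["yq"]
12. n4.mk = 25  [len(D.lab) + 23]
13. n8.key = true  [terminal]
14. n9.off = 26  [B₁.mk + 1]
15. n10.lim = "zk"  [terminal]
16. n12.key = "vw"  [terminal]
17. n11.acc = -6  [-6]
18. n11.ok = false  [false]
19. n11.key = true  [true]
20. n13.mk = 28  [(if S.ok then B.off else S.acc) + 34]
21. n14.pre = "ym"  [terminal]
22. n15.pre = false  [terminal]
23. n16.key = "xw"  [terminal]
24. n13.env = "nm"  ["nm"]
25. n9.mk = 17  [B.off * -2 + 69]
26. n3.mk = 1  [B₁.mk - 24]
27. n17.lim = "wx"  [terminal]
28. n1.sig = false  [B.mk > 1]
29. n0.acc = 4  [4]
30. n0.ok = false  [C.sig == true]
31. n0.key = false  [false]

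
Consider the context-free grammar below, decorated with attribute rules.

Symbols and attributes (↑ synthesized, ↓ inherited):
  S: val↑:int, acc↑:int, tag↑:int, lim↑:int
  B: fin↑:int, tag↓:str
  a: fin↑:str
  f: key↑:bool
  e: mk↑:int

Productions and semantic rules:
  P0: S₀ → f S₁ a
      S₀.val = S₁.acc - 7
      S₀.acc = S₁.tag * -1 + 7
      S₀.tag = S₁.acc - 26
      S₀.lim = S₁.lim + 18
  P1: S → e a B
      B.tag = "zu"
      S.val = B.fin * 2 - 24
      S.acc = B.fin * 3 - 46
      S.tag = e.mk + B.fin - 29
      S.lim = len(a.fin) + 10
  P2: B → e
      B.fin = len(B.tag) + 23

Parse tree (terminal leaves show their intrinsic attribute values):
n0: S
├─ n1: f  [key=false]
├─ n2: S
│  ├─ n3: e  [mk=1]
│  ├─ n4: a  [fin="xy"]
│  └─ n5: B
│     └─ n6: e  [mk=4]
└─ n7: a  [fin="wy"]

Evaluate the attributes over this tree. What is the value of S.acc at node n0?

1. n1.key = false  [terminal]
2. n3.mk = 1  [terminal]
3. n4.fin = "xy"  [terminal]
4. n5.tag = "zu"  ["zu"]
5. n6.mk = 4  [terminal]
6. n5.fin = 25  [len(B.tag) + 23]
7. n2.val = 26  [B.fin * 2 - 24]
8. n2.acc = 29  [B.fin * 3 - 46]
9. n2.tag = -3  [e.mk + B.fin - 29]
10. n2.lim = 12  [len(a.fin) + 10]
11. n7.fin = "wy"  [terminal]
12. n0.val = 22  [S₁.acc - 7]
13. n0.acc = 10  [S₁.tag * -1 + 7]
14. n0.tag = 3  [S₁.acc - 26]
15. n0.lim = 30  [S₁.lim + 18]

10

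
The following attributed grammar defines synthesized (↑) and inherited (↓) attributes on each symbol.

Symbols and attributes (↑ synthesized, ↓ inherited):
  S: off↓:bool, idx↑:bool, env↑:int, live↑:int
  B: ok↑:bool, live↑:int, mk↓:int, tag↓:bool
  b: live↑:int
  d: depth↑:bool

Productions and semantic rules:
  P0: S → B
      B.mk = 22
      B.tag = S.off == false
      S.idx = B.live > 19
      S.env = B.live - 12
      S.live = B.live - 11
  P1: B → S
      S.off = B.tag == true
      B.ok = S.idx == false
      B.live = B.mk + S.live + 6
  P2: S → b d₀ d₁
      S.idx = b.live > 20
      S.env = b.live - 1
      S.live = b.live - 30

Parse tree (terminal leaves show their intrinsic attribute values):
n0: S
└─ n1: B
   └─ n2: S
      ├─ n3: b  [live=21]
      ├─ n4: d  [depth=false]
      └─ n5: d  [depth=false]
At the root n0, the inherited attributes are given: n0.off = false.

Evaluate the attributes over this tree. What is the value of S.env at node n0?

7

1. n0.off = false  [given at root]
2. n1.mk = 22  [22]
3. n1.tag = true  [S.off == false]
4. n2.off = true  [B.tag == true]
5. n3.live = 21  [terminal]
6. n4.depth = false  [terminal]
7. n5.depth = false  [terminal]
8. n2.idx = true  [b.live > 20]
9. n2.env = 20  [b.live - 1]
10. n2.live = -9  [b.live - 30]
11. n1.ok = false  [S.idx == false]
12. n1.live = 19  [B.mk + S.live + 6]
13. n0.idx = false  [B.live > 19]
14. n0.env = 7  [B.live - 12]
15. n0.live = 8  [B.live - 11]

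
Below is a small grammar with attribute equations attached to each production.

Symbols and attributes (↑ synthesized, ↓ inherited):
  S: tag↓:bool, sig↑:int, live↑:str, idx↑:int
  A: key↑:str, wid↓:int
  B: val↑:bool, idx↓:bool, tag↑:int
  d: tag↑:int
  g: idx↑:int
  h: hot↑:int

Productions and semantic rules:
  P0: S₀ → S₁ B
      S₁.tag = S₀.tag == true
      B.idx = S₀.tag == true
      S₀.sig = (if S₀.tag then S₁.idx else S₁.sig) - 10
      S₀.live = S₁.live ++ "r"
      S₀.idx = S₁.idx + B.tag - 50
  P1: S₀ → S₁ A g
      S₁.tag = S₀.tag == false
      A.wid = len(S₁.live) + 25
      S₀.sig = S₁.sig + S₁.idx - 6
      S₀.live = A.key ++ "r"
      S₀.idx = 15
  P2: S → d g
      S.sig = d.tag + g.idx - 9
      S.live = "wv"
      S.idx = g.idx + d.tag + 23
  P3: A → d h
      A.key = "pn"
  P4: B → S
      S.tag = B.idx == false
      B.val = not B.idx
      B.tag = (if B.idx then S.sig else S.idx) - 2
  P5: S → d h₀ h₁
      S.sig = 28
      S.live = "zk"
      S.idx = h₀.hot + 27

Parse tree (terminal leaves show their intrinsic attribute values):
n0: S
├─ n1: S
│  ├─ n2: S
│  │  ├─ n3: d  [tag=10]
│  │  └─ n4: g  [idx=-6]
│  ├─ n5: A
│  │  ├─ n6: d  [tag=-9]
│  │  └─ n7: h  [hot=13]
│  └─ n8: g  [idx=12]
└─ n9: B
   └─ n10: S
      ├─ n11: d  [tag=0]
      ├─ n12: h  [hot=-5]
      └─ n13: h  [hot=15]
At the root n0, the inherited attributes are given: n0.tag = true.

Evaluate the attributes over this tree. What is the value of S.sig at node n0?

5

1. n0.tag = true  [given at root]
2. n1.tag = true  [S₀.tag == true]
3. n2.tag = false  [S₀.tag == false]
4. n3.tag = 10  [terminal]
5. n4.idx = -6  [terminal]
6. n2.sig = -5  [d.tag + g.idx - 9]
7. n2.live = "wv"  ["wv"]
8. n2.idx = 27  [g.idx + d.tag + 23]
9. n5.wid = 27  [len(S₁.live) + 25]
10. n6.tag = -9  [terminal]
11. n7.hot = 13  [terminal]
12. n5.key = "pn"  ["pn"]
13. n8.idx = 12  [terminal]
14. n1.sig = 16  [S₁.sig + S₁.idx - 6]
15. n1.live = "pnr"  [A.key ++ "r"]
16. n1.idx = 15  [15]
17. n9.idx = true  [S₀.tag == true]
18. n10.tag = false  [B.idx == false]
19. n11.tag = 0  [terminal]
20. n12.hot = -5  [terminal]
21. n13.hot = 15  [terminal]
22. n10.sig = 28  [28]
23. n10.live = "zk"  ["zk"]
24. n10.idx = 22  [h₀.hot + 27]
25. n9.val = false  [not B.idx]
26. n9.tag = 26  [(if B.idx then S.sig else S.idx) - 2]
27. n0.sig = 5  [(if S₀.tag then S₁.idx else S₁.sig) - 10]
28. n0.live = "pnrr"  [S₁.live ++ "r"]
29. n0.idx = -9  [S₁.idx + B.tag - 50]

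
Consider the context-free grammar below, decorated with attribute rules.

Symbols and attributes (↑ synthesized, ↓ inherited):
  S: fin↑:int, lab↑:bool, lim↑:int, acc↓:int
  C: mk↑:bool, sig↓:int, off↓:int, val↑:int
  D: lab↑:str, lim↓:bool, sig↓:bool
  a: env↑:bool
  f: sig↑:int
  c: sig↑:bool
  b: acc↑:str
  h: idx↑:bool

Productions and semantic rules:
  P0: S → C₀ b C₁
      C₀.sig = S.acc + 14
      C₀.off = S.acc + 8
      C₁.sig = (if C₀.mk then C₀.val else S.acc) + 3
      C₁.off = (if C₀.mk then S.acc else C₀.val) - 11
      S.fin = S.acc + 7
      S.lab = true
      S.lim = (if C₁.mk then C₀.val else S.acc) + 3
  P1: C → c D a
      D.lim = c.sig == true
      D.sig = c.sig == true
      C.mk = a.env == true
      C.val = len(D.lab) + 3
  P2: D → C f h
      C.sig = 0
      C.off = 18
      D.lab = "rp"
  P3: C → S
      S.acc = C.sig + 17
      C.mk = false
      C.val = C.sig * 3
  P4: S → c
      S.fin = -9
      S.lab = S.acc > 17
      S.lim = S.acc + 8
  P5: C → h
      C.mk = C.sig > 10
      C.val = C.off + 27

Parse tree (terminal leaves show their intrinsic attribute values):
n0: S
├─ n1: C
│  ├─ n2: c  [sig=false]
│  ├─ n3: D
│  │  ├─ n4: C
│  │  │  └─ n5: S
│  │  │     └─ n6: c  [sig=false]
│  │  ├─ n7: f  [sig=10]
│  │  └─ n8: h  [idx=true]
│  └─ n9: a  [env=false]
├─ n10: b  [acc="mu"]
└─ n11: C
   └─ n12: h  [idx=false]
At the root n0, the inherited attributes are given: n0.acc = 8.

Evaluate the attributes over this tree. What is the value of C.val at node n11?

1. n0.acc = 8  [given at root]
2. n1.sig = 22  [S.acc + 14]
3. n1.off = 16  [S.acc + 8]
4. n2.sig = false  [terminal]
5. n3.lim = false  [c.sig == true]
6. n3.sig = false  [c.sig == true]
7. n4.sig = 0  [0]
8. n4.off = 18  [18]
9. n5.acc = 17  [C.sig + 17]
10. n6.sig = false  [terminal]
11. n5.fin = -9  [-9]
12. n5.lab = false  [S.acc > 17]
13. n5.lim = 25  [S.acc + 8]
14. n4.mk = false  [false]
15. n4.val = 0  [C.sig * 3]
16. n7.sig = 10  [terminal]
17. n8.idx = true  [terminal]
18. n3.lab = "rp"  ["rp"]
19. n9.env = false  [terminal]
20. n1.mk = false  [a.env == true]
21. n1.val = 5  [len(D.lab) + 3]
22. n10.acc = "mu"  [terminal]
23. n11.sig = 11  [(if C₀.mk then C₀.val else S.acc) + 3]
24. n11.off = -6  [(if C₀.mk then S.acc else C₀.val) - 11]
25. n12.idx = false  [terminal]
26. n11.mk = true  [C.sig > 10]
27. n11.val = 21  [C.off + 27]
28. n0.fin = 15  [S.acc + 7]
29. n0.lab = true  [true]
30. n0.lim = 8  [(if C₁.mk then C₀.val else S.acc) + 3]

21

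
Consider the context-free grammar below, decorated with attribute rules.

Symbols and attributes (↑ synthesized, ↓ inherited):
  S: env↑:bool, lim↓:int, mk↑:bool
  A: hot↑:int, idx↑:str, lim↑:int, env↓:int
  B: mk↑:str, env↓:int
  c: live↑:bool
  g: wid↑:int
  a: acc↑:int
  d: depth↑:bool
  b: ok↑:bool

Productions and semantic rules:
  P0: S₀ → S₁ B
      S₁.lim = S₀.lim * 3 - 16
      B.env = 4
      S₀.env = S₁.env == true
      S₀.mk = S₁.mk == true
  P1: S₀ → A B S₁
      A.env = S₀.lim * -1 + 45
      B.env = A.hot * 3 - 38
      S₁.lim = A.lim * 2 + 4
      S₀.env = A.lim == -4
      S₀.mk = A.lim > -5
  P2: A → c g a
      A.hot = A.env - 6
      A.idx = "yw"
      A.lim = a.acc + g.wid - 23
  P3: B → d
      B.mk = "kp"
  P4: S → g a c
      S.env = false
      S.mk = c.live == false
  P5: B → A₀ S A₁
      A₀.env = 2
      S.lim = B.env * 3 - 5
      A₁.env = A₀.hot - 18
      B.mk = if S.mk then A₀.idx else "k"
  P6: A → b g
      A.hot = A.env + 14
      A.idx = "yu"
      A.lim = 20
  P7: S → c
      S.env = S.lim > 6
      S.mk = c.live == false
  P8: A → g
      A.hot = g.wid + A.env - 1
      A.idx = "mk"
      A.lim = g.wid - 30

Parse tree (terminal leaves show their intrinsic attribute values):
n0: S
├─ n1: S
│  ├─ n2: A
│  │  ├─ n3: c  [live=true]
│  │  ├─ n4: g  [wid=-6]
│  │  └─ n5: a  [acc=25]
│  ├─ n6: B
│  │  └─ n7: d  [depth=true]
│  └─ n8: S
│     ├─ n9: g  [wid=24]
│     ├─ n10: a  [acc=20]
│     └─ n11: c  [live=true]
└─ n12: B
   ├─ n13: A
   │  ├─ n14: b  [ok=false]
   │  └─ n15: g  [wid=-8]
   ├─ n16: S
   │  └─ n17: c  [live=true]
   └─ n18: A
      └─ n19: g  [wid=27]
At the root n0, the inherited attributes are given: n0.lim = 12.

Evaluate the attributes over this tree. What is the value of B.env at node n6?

1. n0.lim = 12  [given at root]
2. n1.lim = 20  [S₀.lim * 3 - 16]
3. n2.env = 25  [S₀.lim * -1 + 45]
4. n3.live = true  [terminal]
5. n4.wid = -6  [terminal]
6. n5.acc = 25  [terminal]
7. n2.hot = 19  [A.env - 6]
8. n2.idx = "yw"  ["yw"]
9. n2.lim = -4  [a.acc + g.wid - 23]
10. n6.env = 19  [A.hot * 3 - 38]
11. n7.depth = true  [terminal]
12. n6.mk = "kp"  ["kp"]
13. n8.lim = -4  [A.lim * 2 + 4]
14. n9.wid = 24  [terminal]
15. n10.acc = 20  [terminal]
16. n11.live = true  [terminal]
17. n8.env = false  [false]
18. n8.mk = false  [c.live == false]
19. n1.env = true  [A.lim == -4]
20. n1.mk = true  [A.lim > -5]
21. n12.env = 4  [4]
22. n13.env = 2  [2]
23. n14.ok = false  [terminal]
24. n15.wid = -8  [terminal]
25. n13.hot = 16  [A.env + 14]
26. n13.idx = "yu"  ["yu"]
27. n13.lim = 20  [20]
28. n16.lim = 7  [B.env * 3 - 5]
29. n17.live = true  [terminal]
30. n16.env = true  [S.lim > 6]
31. n16.mk = false  [c.live == false]
32. n18.env = -2  [A₀.hot - 18]
33. n19.wid = 27  [terminal]
34. n18.hot = 24  [g.wid + A.env - 1]
35. n18.idx = "mk"  ["mk"]
36. n18.lim = -3  [g.wid - 30]
37. n12.mk = "k"  [if S.mk then A₀.idx else "k"]
38. n0.env = true  [S₁.env == true]
39. n0.mk = true  [S₁.mk == true]

19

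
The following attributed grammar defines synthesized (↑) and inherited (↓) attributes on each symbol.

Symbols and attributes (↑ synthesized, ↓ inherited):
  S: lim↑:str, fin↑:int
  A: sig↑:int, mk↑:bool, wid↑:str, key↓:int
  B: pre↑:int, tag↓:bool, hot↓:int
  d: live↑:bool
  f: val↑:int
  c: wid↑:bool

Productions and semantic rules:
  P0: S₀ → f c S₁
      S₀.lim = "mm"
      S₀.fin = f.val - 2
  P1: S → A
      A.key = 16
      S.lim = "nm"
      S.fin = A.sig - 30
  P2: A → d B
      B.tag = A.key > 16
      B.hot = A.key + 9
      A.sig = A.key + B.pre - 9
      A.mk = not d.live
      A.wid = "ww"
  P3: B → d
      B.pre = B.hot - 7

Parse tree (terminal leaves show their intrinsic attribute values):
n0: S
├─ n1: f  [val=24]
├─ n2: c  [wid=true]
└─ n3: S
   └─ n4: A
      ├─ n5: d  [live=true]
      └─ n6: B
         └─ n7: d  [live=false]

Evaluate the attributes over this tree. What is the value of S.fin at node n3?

-5

1. n1.val = 24  [terminal]
2. n2.wid = true  [terminal]
3. n4.key = 16  [16]
4. n5.live = true  [terminal]
5. n6.tag = false  [A.key > 16]
6. n6.hot = 25  [A.key + 9]
7. n7.live = false  [terminal]
8. n6.pre = 18  [B.hot - 7]
9. n4.sig = 25  [A.key + B.pre - 9]
10. n4.mk = false  [not d.live]
11. n4.wid = "ww"  ["ww"]
12. n3.lim = "nm"  ["nm"]
13. n3.fin = -5  [A.sig - 30]
14. n0.lim = "mm"  ["mm"]
15. n0.fin = 22  [f.val - 2]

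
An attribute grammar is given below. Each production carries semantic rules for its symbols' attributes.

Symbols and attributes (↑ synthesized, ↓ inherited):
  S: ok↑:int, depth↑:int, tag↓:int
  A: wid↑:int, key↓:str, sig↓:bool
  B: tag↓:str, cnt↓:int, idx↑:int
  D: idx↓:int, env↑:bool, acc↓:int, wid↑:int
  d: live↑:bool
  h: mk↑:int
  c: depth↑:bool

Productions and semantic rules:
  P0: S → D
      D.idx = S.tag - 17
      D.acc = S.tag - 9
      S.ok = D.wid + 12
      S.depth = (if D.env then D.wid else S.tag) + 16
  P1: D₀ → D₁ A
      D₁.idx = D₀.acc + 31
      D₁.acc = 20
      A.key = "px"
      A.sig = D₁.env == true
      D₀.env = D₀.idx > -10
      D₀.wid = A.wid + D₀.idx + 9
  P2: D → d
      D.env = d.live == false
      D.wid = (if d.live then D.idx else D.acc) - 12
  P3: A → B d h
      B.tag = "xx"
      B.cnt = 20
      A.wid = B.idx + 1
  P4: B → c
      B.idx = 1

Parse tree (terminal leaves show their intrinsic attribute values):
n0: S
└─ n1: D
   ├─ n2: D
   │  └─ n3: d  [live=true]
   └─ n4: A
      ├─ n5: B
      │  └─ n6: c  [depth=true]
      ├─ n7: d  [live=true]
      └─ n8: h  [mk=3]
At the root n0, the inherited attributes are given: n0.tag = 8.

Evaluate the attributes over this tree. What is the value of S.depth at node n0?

1. n0.tag = 8  [given at root]
2. n1.idx = -9  [S.tag - 17]
3. n1.acc = -1  [S.tag - 9]
4. n2.idx = 30  [D₀.acc + 31]
5. n2.acc = 20  [20]
6. n3.live = true  [terminal]
7. n2.env = false  [d.live == false]
8. n2.wid = 18  [(if d.live then D.idx else D.acc) - 12]
9. n4.key = "px"  ["px"]
10. n4.sig = false  [D₁.env == true]
11. n5.tag = "xx"  ["xx"]
12. n5.cnt = 20  [20]
13. n6.depth = true  [terminal]
14. n5.idx = 1  [1]
15. n7.live = true  [terminal]
16. n8.mk = 3  [terminal]
17. n4.wid = 2  [B.idx + 1]
18. n1.env = true  [D₀.idx > -10]
19. n1.wid = 2  [A.wid + D₀.idx + 9]
20. n0.ok = 14  [D.wid + 12]
21. n0.depth = 18  [(if D.env then D.wid else S.tag) + 16]

18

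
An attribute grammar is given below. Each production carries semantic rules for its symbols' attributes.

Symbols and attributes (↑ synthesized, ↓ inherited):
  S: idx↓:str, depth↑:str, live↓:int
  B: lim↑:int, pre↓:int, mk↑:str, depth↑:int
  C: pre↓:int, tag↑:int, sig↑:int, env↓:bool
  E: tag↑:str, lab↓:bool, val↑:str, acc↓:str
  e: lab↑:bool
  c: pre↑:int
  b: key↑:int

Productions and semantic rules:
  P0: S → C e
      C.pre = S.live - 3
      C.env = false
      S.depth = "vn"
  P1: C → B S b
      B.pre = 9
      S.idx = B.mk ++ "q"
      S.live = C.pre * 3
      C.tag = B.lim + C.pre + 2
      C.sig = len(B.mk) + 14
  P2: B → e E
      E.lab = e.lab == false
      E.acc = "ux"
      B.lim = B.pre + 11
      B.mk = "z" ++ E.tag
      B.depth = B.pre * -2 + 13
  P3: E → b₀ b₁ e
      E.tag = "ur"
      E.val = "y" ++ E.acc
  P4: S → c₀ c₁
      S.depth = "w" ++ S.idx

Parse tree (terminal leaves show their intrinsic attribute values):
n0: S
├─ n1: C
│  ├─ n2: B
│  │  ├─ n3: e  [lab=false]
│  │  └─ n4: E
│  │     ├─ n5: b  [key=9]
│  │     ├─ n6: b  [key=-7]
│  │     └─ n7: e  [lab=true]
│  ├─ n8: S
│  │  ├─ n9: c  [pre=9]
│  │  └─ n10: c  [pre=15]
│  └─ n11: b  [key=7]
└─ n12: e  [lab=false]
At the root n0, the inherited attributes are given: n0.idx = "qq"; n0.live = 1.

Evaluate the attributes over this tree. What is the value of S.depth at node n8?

"wzurq"

1. n0.idx = "qq"  [given at root]
2. n0.live = 1  [given at root]
3. n1.pre = -2  [S.live - 3]
4. n1.env = false  [false]
5. n2.pre = 9  [9]
6. n3.lab = false  [terminal]
7. n4.lab = true  [e.lab == false]
8. n4.acc = "ux"  ["ux"]
9. n5.key = 9  [terminal]
10. n6.key = -7  [terminal]
11. n7.lab = true  [terminal]
12. n4.tag = "ur"  ["ur"]
13. n4.val = "yux"  ["y" ++ E.acc]
14. n2.lim = 20  [B.pre + 11]
15. n2.mk = "zur"  ["z" ++ E.tag]
16. n2.depth = -5  [B.pre * -2 + 13]
17. n8.idx = "zurq"  [B.mk ++ "q"]
18. n8.live = -6  [C.pre * 3]
19. n9.pre = 9  [terminal]
20. n10.pre = 15  [terminal]
21. n8.depth = "wzurq"  ["w" ++ S.idx]
22. n11.key = 7  [terminal]
23. n1.tag = 20  [B.lim + C.pre + 2]
24. n1.sig = 17  [len(B.mk) + 14]
25. n12.lab = false  [terminal]
26. n0.depth = "vn"  ["vn"]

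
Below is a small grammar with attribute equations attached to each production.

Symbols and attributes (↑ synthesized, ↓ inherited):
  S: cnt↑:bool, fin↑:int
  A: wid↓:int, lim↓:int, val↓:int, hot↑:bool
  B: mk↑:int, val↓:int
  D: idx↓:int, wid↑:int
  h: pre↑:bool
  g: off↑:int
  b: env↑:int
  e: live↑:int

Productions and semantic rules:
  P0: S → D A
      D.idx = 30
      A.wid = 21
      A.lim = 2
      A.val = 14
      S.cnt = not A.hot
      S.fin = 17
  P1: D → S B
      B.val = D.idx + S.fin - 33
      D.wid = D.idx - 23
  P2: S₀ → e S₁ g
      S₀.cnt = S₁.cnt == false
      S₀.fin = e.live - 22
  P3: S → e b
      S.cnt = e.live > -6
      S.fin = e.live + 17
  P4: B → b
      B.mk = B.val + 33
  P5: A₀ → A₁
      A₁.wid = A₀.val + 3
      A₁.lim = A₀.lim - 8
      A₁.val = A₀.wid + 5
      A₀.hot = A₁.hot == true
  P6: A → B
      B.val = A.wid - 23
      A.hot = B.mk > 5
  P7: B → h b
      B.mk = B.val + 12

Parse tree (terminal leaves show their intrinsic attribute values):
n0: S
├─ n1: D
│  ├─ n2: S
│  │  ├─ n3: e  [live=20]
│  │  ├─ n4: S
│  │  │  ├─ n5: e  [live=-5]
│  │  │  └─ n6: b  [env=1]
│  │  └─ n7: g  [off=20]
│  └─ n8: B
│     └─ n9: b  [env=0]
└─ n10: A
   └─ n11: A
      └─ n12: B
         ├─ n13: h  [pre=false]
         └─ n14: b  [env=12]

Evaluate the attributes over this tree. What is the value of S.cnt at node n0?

false

1. n1.idx = 30  [30]
2. n3.live = 20  [terminal]
3. n5.live = -5  [terminal]
4. n6.env = 1  [terminal]
5. n4.cnt = true  [e.live > -6]
6. n4.fin = 12  [e.live + 17]
7. n7.off = 20  [terminal]
8. n2.cnt = false  [S₁.cnt == false]
9. n2.fin = -2  [e.live - 22]
10. n8.val = -5  [D.idx + S.fin - 33]
11. n9.env = 0  [terminal]
12. n8.mk = 28  [B.val + 33]
13. n1.wid = 7  [D.idx - 23]
14. n10.wid = 21  [21]
15. n10.lim = 2  [2]
16. n10.val = 14  [14]
17. n11.wid = 17  [A₀.val + 3]
18. n11.lim = -6  [A₀.lim - 8]
19. n11.val = 26  [A₀.wid + 5]
20. n12.val = -6  [A.wid - 23]
21. n13.pre = false  [terminal]
22. n14.env = 12  [terminal]
23. n12.mk = 6  [B.val + 12]
24. n11.hot = true  [B.mk > 5]
25. n10.hot = true  [A₁.hot == true]
26. n0.cnt = false  [not A.hot]
27. n0.fin = 17  [17]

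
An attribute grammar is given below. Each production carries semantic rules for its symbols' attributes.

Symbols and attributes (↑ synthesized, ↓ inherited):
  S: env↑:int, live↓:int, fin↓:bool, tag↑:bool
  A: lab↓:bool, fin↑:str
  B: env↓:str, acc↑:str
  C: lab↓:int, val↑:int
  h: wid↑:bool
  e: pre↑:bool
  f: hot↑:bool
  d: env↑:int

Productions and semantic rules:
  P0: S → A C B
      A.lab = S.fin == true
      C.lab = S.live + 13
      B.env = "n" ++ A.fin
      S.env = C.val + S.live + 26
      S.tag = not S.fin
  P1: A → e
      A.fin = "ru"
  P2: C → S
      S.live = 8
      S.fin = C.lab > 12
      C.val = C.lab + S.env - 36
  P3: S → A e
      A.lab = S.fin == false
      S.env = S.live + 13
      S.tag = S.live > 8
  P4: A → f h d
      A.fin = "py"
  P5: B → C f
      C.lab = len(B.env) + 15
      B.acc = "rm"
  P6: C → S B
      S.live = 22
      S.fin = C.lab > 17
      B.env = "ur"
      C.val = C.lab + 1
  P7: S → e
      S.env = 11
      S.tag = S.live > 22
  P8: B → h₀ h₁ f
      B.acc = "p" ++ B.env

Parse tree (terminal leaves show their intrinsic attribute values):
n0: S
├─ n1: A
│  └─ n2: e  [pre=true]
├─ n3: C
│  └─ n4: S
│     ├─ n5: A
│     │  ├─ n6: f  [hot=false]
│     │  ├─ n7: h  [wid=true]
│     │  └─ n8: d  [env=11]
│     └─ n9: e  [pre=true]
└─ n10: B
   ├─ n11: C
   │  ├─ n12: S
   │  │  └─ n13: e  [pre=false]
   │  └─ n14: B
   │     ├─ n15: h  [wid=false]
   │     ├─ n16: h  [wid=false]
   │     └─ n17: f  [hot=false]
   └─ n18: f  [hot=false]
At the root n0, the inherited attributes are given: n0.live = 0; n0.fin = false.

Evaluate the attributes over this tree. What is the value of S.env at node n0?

24

1. n0.live = 0  [given at root]
2. n0.fin = false  [given at root]
3. n1.lab = false  [S.fin == true]
4. n2.pre = true  [terminal]
5. n1.fin = "ru"  ["ru"]
6. n3.lab = 13  [S.live + 13]
7. n4.live = 8  [8]
8. n4.fin = true  [C.lab > 12]
9. n5.lab = false  [S.fin == false]
10. n6.hot = false  [terminal]
11. n7.wid = true  [terminal]
12. n8.env = 11  [terminal]
13. n5.fin = "py"  ["py"]
14. n9.pre = true  [terminal]
15. n4.env = 21  [S.live + 13]
16. n4.tag = false  [S.live > 8]
17. n3.val = -2  [C.lab + S.env - 36]
18. n10.env = "nru"  ["n" ++ A.fin]
19. n11.lab = 18  [len(B.env) + 15]
20. n12.live = 22  [22]
21. n12.fin = true  [C.lab > 17]
22. n13.pre = false  [terminal]
23. n12.env = 11  [11]
24. n12.tag = false  [S.live > 22]
25. n14.env = "ur"  ["ur"]
26. n15.wid = false  [terminal]
27. n16.wid = false  [terminal]
28. n17.hot = false  [terminal]
29. n14.acc = "pur"  ["p" ++ B.env]
30. n11.val = 19  [C.lab + 1]
31. n18.hot = false  [terminal]
32. n10.acc = "rm"  ["rm"]
33. n0.env = 24  [C.val + S.live + 26]
34. n0.tag = true  [not S.fin]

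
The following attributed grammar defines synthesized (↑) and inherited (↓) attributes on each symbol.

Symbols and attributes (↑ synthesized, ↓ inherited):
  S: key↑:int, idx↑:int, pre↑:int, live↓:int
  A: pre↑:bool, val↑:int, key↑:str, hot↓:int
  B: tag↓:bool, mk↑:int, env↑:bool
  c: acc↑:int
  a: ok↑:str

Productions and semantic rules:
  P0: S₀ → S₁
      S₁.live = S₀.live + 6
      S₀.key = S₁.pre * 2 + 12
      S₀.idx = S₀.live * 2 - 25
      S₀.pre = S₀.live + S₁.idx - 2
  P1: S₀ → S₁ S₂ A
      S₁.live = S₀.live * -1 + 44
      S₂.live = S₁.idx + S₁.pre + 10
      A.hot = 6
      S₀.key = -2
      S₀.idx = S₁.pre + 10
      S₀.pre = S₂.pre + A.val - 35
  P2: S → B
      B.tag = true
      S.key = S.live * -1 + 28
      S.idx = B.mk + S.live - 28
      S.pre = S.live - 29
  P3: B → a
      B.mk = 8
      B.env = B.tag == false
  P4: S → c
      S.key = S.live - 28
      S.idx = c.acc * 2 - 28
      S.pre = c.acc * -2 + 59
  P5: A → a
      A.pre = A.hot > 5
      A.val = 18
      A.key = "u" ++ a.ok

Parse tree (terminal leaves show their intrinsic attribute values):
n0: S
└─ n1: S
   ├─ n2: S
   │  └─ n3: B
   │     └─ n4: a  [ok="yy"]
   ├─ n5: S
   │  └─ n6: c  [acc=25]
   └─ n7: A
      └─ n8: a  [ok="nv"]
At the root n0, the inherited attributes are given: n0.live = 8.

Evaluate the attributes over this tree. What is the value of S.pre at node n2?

1. n0.live = 8  [given at root]
2. n1.live = 14  [S₀.live + 6]
3. n2.live = 30  [S₀.live * -1 + 44]
4. n3.tag = true  [true]
5. n4.ok = "yy"  [terminal]
6. n3.mk = 8  [8]
7. n3.env = false  [B.tag == false]
8. n2.key = -2  [S.live * -1 + 28]
9. n2.idx = 10  [B.mk + S.live - 28]
10. n2.pre = 1  [S.live - 29]
11. n5.live = 21  [S₁.idx + S₁.pre + 10]
12. n6.acc = 25  [terminal]
13. n5.key = -7  [S.live - 28]
14. n5.idx = 22  [c.acc * 2 - 28]
15. n5.pre = 9  [c.acc * -2 + 59]
16. n7.hot = 6  [6]
17. n8.ok = "nv"  [terminal]
18. n7.pre = true  [A.hot > 5]
19. n7.val = 18  [18]
20. n7.key = "unv"  ["u" ++ a.ok]
21. n1.key = -2  [-2]
22. n1.idx = 11  [S₁.pre + 10]
23. n1.pre = -8  [S₂.pre + A.val - 35]
24. n0.key = -4  [S₁.pre * 2 + 12]
25. n0.idx = -9  [S₀.live * 2 - 25]
26. n0.pre = 17  [S₀.live + S₁.idx - 2]

1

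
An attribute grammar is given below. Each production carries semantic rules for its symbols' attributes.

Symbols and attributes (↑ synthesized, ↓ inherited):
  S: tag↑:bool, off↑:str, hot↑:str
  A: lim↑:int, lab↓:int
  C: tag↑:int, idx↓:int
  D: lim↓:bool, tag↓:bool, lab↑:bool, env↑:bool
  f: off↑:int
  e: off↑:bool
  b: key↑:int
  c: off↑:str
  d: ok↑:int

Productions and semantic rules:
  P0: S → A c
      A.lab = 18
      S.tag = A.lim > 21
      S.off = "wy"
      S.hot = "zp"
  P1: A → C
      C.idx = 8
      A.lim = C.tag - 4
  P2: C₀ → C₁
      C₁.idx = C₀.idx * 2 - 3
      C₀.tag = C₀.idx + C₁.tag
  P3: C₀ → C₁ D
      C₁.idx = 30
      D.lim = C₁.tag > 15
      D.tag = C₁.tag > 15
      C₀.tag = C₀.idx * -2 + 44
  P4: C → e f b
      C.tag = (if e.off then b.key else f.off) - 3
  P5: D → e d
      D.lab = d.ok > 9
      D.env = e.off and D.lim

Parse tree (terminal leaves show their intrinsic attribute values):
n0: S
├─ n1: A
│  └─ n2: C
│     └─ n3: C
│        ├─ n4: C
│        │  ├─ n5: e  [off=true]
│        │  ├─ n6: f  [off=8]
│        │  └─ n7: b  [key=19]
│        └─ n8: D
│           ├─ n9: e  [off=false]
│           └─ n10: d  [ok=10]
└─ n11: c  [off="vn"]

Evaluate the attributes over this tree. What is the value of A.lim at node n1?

22

1. n1.lab = 18  [18]
2. n2.idx = 8  [8]
3. n3.idx = 13  [C₀.idx * 2 - 3]
4. n4.idx = 30  [30]
5. n5.off = true  [terminal]
6. n6.off = 8  [terminal]
7. n7.key = 19  [terminal]
8. n4.tag = 16  [(if e.off then b.key else f.off) - 3]
9. n8.lim = true  [C₁.tag > 15]
10. n8.tag = true  [C₁.tag > 15]
11. n9.off = false  [terminal]
12. n10.ok = 10  [terminal]
13. n8.lab = true  [d.ok > 9]
14. n8.env = false  [e.off and D.lim]
15. n3.tag = 18  [C₀.idx * -2 + 44]
16. n2.tag = 26  [C₀.idx + C₁.tag]
17. n1.lim = 22  [C.tag - 4]
18. n11.off = "vn"  [terminal]
19. n0.tag = true  [A.lim > 21]
20. n0.off = "wy"  ["wy"]
21. n0.hot = "zp"  ["zp"]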